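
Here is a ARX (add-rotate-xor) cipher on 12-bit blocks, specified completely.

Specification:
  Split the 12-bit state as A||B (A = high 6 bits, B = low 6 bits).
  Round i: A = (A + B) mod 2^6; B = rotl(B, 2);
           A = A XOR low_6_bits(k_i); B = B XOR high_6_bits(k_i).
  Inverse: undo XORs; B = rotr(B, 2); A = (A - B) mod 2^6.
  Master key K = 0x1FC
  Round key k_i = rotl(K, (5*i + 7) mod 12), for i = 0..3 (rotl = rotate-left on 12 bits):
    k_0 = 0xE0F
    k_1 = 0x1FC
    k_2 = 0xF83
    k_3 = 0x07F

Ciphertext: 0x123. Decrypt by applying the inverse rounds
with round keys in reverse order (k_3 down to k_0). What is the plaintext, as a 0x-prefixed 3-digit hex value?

0x704

s_0 = ciphertext = 0x123
s_1 = InvRound(s_0, k_3) = 0x4E8
s_2 = InvRound(s_1, k_2) = 0xAE5
s_3 = InvRound(s_2, k_1) = 0xBE8
s_4 = InvRound(s_3, k_0) = 0x704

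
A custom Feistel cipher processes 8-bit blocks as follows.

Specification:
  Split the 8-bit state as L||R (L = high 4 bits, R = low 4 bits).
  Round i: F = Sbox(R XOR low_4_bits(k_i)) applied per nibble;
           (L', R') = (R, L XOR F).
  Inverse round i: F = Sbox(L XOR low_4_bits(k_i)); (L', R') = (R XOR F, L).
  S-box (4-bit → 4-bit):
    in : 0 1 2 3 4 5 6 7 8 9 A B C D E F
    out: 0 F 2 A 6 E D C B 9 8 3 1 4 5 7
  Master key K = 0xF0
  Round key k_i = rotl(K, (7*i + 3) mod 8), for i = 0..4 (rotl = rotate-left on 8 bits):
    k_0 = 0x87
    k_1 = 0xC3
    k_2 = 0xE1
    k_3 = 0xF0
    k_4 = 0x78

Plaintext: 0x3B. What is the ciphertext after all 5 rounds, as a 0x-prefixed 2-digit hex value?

s_0 = plaintext = 0x3B
s_1 = Round(s_0, k_0) = 0xB2
s_2 = Round(s_1, k_1) = 0x24
s_3 = Round(s_2, k_2) = 0x4C
s_4 = Round(s_3, k_3) = 0xC5
s_5 = Round(s_4, k_4) = 0x58

0x58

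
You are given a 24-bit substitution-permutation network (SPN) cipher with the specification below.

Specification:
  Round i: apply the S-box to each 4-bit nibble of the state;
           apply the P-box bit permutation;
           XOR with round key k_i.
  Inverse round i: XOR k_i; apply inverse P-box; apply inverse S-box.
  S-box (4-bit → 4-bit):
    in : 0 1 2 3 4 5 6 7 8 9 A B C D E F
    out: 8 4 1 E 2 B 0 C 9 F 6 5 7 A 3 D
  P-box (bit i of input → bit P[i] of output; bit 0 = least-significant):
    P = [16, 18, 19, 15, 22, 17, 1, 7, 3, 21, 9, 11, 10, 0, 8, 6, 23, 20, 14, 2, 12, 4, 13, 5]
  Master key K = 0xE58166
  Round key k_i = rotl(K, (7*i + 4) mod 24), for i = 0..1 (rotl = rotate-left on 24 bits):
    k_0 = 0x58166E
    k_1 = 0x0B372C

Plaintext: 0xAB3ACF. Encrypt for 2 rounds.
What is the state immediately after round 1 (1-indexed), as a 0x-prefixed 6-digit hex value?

s_0 = plaintext = 0xAB3ACF
s_1 = Round(s_0, k_0) = 0xB3F53D
s_2 = Round(s_1, k_1) = 0x3DCAE2

0xB3F53D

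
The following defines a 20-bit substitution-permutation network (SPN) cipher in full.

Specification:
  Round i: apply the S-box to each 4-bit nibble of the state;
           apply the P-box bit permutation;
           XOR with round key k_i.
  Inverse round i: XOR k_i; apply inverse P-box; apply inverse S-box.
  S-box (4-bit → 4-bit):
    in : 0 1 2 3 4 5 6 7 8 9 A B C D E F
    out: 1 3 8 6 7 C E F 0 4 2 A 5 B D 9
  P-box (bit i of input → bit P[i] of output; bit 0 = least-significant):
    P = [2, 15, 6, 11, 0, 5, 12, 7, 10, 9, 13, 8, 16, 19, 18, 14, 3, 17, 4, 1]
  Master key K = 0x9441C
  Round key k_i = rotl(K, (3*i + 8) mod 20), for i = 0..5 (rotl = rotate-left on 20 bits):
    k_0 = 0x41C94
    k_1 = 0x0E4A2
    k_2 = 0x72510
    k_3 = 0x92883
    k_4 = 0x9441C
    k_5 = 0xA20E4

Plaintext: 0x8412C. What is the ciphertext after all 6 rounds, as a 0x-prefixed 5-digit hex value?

s_0 = plaintext = 0x8412C
s_1 = Round(s_0, k_0) = 0x91A50
s_2 = Round(s_1, k_1) = 0x9F636
s_3 = Round(s_2, k_2) = 0x6DE60
s_4 = Round(s_3, k_3) = 0x25D35
s_5 = Round(s_4, k_4) = 0xD1B7E
s_6 = Round(s_5, k_5) = 0x13B0B

0x13B0B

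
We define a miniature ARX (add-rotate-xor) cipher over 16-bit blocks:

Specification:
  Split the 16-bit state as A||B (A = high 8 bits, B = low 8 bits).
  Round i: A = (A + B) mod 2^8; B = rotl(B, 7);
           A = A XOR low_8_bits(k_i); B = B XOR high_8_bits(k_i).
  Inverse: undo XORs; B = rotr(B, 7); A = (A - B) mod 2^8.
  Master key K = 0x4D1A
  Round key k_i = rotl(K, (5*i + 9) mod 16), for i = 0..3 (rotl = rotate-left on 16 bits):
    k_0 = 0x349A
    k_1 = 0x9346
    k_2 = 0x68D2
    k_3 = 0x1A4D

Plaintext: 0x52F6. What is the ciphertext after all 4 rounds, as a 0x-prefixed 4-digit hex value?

s_0 = plaintext = 0x52F6
s_1 = Round(s_0, k_0) = 0xD24F
s_2 = Round(s_1, k_1) = 0x6734
s_3 = Round(s_2, k_2) = 0x4972
s_4 = Round(s_3, k_3) = 0xF623

0xF623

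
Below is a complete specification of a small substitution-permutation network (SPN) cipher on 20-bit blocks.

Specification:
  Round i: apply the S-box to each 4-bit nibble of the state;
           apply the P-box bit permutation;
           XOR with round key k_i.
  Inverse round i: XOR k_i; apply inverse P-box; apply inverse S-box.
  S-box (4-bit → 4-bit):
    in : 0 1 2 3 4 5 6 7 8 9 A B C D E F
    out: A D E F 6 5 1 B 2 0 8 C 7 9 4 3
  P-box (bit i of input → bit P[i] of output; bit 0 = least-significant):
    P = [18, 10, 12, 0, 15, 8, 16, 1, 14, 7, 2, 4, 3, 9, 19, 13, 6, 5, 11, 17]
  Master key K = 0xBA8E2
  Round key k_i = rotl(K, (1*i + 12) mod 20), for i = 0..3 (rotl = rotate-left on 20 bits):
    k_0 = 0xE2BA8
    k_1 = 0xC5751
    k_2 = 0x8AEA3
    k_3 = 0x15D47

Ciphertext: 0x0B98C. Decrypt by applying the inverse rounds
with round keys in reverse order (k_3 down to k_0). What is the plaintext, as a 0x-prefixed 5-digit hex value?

0x6C4D4

s_0 = ciphertext = 0x0B98C
s_1 = InvRound(s_0, k_3) = 0x6DF10
s_2 = InvRound(s_1, k_2) = 0x0B701
s_3 = InvRound(s_2, k_1) = 0x6BD66
s_4 = InvRound(s_3, k_0) = 0x6C4D4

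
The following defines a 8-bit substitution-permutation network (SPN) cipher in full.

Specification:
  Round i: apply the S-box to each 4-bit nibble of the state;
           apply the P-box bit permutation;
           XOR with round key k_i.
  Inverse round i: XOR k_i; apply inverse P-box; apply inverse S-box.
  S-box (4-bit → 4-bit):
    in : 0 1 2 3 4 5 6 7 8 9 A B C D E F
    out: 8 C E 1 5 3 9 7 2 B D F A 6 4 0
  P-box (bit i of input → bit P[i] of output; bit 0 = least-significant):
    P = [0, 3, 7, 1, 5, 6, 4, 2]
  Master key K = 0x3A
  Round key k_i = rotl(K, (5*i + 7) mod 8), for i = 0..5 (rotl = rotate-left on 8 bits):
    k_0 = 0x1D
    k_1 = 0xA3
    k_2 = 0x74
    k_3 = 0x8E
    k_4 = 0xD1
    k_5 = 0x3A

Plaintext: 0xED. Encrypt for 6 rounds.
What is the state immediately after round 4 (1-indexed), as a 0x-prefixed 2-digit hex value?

0x17

s_0 = plaintext = 0xED
s_1 = Round(s_0, k_0) = 0x85
s_2 = Round(s_1, k_1) = 0xEA
s_3 = Round(s_2, k_2) = 0xE7
s_4 = Round(s_3, k_3) = 0x17
s_5 = Round(s_4, k_4) = 0x4C
s_6 = Round(s_5, k_5) = 0x00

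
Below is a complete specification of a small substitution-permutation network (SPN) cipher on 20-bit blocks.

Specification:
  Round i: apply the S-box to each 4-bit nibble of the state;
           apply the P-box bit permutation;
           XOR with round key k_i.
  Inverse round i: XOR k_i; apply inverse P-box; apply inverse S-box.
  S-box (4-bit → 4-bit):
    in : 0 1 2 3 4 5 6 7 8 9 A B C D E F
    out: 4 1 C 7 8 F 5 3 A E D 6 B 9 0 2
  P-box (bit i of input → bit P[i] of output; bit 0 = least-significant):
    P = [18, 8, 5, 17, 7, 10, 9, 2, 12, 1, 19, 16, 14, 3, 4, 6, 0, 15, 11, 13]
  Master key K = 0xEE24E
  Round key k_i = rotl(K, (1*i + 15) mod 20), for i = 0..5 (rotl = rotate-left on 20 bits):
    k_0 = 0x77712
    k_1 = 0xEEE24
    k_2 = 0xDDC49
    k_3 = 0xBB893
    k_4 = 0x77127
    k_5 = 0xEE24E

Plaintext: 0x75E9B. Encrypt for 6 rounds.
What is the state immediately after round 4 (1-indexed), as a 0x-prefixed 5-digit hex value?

s_0 = plaintext = 0x75E9B
s_1 = Round(s_0, k_0) = 0x7B06F
s_2 = Round(s_1, k_1) = 0x66DBD
s_3 = Round(s_2, k_2) = 0xA8258
s_4 = Round(s_3, k_3) = 0x0975E
s_5 = Round(s_4, k_4) = 0x76FF9
s_6 = Round(s_5, k_5) = 0xC277D

0x0975E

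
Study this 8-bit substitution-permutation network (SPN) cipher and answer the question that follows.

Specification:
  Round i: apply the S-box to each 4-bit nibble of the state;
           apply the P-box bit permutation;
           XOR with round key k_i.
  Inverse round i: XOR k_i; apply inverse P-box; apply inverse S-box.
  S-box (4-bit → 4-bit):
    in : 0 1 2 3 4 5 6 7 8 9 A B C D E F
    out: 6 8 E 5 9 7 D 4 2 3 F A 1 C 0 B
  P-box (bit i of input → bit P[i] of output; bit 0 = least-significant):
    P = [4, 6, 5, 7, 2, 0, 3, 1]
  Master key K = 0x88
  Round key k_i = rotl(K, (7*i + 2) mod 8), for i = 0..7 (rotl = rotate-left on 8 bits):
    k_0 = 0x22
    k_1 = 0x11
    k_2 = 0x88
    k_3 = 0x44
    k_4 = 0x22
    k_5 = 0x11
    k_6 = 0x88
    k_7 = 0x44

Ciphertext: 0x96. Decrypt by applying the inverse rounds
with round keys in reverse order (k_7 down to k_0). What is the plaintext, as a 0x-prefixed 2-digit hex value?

s_0 = ciphertext = 0x96
s_1 = InvRound(s_0, k_7) = 0x1F
s_2 = InvRound(s_1, k_6) = 0xF4
s_3 = InvRound(s_2, k_5) = 0x92
s_4 = InvRound(s_3, k_4) = 0xE6
s_5 = InvRound(s_4, k_3) = 0x1D
s_6 = InvRound(s_5, k_2) = 0x94
s_7 = InvRound(s_6, k_1) = 0x91
s_8 = InvRound(s_7, k_0) = 0xB6

0xB6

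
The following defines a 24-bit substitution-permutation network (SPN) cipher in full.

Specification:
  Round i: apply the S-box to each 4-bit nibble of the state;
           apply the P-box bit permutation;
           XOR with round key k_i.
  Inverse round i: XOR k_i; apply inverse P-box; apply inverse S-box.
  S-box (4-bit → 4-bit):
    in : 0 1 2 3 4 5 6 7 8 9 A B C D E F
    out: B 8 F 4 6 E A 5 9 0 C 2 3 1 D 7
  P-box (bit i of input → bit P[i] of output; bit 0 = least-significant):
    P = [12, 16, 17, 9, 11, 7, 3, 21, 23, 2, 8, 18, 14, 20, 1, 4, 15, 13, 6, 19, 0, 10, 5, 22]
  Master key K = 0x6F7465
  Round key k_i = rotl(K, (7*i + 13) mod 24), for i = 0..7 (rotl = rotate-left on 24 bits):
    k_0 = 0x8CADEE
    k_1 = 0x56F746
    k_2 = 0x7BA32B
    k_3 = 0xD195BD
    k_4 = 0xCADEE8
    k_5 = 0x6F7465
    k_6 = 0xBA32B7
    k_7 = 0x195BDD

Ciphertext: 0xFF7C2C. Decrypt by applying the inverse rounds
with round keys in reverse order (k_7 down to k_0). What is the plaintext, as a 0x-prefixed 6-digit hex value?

s_0 = ciphertext = 0xFF7C2C
s_1 = InvRound(s_0, k_7) = 0x241E6A
s_2 = InvRound(s_1, k_6) = 0xC560F3
s_3 = InvRound(s_2, k_5) = 0xB1AC67
s_4 = InvRound(s_3, k_4) = 0x86FB52
s_5 = InvRound(s_4, k_3) = 0x24F6F5
s_6 = InvRound(s_5, k_2) = 0x6A254F
s_7 = InvRound(s_6, k_1) = 0xD8C1A8
s_8 = InvRound(s_7, k_0) = 0x64F6D9

0x64F6D9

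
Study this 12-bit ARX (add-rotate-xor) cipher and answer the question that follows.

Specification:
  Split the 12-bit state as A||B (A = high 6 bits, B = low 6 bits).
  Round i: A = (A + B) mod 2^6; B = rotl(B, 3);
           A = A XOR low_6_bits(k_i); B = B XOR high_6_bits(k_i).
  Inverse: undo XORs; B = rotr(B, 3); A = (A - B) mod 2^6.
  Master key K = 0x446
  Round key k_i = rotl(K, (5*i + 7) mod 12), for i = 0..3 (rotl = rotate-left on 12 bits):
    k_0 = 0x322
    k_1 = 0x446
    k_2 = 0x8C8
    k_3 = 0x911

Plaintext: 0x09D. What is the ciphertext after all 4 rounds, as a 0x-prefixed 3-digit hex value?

0x115

s_0 = plaintext = 0x09D
s_1 = Round(s_0, k_0) = 0xF67
s_2 = Round(s_1, k_1) = 0x8AD
s_3 = Round(s_2, k_2) = 0x1CE
s_4 = Round(s_3, k_3) = 0x115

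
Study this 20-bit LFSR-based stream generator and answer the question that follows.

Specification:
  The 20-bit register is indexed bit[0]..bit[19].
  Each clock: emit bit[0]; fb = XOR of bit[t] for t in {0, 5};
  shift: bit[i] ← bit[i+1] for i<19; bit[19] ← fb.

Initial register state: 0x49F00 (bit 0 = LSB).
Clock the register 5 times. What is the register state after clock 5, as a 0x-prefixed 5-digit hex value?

reg_0 = 0x49F00
clock 1: out=0, reg = 0x24F80
clock 2: out=0, reg = 0x127C0
clock 3: out=0, reg = 0x093E0
clock 4: out=0, reg = 0x849F0
clock 5: out=0, reg = 0xC24F8

0xC24F8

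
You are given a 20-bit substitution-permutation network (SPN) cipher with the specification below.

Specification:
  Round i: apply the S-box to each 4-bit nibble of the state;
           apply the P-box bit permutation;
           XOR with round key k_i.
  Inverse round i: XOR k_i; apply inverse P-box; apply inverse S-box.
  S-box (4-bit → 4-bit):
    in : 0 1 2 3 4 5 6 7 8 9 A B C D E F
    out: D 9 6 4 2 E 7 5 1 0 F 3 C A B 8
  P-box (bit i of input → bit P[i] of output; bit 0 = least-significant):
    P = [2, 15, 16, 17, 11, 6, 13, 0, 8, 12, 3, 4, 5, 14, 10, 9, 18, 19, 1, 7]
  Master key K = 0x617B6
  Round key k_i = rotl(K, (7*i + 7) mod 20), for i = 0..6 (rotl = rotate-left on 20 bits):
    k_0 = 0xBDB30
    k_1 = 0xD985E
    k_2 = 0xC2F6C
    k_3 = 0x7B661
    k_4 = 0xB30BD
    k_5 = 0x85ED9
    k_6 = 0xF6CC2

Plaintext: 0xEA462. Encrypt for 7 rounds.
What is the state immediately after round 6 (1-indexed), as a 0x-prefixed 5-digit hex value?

s_0 = plaintext = 0xEA462
s_1 = Round(s_0, k_0) = 0x625D0
s_2 = Round(s_1, k_1) = 0x2CC01
s_3 = Round(s_2, k_2) = 0x60173
s_4 = Round(s_3, k_3) = 0xA9953
s_5 = Round(s_4, k_4) = 0x6107E
s_6 = Round(s_5, k_5) = 0x6F5E7
s_7 = Round(s_6, k_6) = 0x2769D

0x6F5E7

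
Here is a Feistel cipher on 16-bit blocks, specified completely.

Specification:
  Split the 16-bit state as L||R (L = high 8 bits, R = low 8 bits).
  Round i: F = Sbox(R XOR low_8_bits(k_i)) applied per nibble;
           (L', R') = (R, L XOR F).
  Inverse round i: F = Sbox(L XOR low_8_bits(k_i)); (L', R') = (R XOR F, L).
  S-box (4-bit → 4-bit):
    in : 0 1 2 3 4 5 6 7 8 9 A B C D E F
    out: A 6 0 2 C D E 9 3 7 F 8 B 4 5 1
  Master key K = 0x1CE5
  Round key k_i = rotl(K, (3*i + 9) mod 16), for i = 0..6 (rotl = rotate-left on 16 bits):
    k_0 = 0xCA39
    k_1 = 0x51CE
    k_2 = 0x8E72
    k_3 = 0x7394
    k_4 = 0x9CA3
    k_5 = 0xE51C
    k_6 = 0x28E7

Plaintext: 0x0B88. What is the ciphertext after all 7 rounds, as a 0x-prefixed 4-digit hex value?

s_0 = plaintext = 0x0B88
s_1 = Round(s_0, k_0) = 0x888D
s_2 = Round(s_1, k_1) = 0x8D4A
s_3 = Round(s_2, k_2) = 0x4AAE
s_4 = Round(s_3, k_3) = 0xAE65
s_5 = Round(s_4, k_4) = 0x6510
s_6 = Round(s_5, k_5) = 0x10CE
s_7 = Round(s_6, k_6) = 0xCE17

0xCE17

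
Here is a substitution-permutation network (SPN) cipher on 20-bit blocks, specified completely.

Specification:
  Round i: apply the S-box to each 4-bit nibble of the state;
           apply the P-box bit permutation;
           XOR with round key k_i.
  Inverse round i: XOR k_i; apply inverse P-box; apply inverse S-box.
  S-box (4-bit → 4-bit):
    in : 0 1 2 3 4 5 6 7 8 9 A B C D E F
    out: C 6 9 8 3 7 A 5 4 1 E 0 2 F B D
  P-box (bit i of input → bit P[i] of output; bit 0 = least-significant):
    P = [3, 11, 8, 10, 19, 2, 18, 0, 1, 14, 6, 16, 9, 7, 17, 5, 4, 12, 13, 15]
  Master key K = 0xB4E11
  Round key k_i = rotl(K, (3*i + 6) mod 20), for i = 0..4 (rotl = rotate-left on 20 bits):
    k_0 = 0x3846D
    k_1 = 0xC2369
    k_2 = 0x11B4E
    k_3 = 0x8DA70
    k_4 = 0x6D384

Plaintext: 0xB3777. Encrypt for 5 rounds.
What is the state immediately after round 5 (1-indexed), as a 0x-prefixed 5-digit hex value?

s_0 = plaintext = 0xB3777
s_1 = Round(s_0, k_0) = 0xF8507
s_2 = Round(s_1, k_1) = 0xAC232
s_3 = Round(s_2, k_2) = 0x0AFC5
s_4 = Round(s_3, k_3) = 0xB739E
s_5 = Round(s_4, k_4) = 0xDDD8C

0xDDD8C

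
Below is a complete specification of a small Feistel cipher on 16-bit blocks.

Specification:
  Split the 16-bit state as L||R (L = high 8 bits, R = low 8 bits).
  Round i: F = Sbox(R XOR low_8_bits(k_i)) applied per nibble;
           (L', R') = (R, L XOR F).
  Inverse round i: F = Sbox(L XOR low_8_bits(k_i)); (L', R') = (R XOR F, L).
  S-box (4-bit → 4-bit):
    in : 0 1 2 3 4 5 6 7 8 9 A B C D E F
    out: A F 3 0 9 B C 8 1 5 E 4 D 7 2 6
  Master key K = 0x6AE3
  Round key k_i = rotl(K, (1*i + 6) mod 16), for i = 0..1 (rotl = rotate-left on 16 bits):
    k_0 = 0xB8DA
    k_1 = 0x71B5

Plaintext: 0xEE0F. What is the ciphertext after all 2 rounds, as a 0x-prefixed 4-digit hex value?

0x9535

s_0 = plaintext = 0xEE0F
s_1 = Round(s_0, k_0) = 0x0F95
s_2 = Round(s_1, k_1) = 0x9535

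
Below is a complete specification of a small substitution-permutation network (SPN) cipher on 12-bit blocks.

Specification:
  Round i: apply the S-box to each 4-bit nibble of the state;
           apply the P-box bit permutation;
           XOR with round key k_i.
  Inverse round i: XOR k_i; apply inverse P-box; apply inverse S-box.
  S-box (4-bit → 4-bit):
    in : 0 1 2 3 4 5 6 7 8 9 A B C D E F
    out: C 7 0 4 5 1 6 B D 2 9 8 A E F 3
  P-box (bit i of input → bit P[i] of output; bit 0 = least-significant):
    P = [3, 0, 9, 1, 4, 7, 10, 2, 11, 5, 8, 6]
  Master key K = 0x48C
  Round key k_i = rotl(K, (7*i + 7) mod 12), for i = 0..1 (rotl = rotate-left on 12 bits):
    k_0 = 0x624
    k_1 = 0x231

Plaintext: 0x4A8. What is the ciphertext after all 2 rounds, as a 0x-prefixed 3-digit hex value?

s_0 = plaintext = 0x4A8
s_1 = Round(s_0, k_0) = 0xD3A
s_2 = Round(s_1, k_1) = 0x75B

0x75B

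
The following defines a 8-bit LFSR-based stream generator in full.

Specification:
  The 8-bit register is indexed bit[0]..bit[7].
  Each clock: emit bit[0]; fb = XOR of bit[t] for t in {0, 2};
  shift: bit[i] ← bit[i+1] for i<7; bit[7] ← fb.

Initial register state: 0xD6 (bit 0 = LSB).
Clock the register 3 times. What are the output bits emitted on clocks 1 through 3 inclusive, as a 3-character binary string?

reg_0 = 0xD6
clock 1: out=0, reg = 0xEB
clock 2: out=1, reg = 0xF5
clock 3: out=1, reg = 0x7A

011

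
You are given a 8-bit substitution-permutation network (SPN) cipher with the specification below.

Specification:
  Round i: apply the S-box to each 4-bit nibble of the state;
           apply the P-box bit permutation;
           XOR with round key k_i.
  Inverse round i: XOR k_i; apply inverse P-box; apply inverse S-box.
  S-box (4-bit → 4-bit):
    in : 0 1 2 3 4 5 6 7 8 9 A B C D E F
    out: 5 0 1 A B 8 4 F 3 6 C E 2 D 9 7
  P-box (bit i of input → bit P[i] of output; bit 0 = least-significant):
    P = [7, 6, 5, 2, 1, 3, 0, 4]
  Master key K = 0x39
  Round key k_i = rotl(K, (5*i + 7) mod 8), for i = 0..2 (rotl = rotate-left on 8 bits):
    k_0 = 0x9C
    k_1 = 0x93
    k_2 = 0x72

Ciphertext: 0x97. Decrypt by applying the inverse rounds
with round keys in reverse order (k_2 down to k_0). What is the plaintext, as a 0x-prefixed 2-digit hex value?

0xF8

s_0 = ciphertext = 0x97
s_1 = InvRound(s_0, k_2) = 0x67
s_2 = InvRound(s_1, k_1) = 0x57
s_3 = InvRound(s_2, k_0) = 0xF8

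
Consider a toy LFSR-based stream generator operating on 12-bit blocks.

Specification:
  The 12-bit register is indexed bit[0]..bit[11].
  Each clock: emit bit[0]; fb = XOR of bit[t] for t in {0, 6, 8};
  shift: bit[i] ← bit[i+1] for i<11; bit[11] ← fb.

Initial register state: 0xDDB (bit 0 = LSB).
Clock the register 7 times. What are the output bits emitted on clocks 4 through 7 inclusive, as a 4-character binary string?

reg_0 = 0xDDB
clock 1: out=1, reg = 0xEED
clock 2: out=1, reg = 0x776
clock 3: out=0, reg = 0x3BB
clock 4: out=1, reg = 0x1DD
clock 5: out=1, reg = 0x8EE
clock 6: out=0, reg = 0xC77
clock 7: out=1, reg = 0x63B

1101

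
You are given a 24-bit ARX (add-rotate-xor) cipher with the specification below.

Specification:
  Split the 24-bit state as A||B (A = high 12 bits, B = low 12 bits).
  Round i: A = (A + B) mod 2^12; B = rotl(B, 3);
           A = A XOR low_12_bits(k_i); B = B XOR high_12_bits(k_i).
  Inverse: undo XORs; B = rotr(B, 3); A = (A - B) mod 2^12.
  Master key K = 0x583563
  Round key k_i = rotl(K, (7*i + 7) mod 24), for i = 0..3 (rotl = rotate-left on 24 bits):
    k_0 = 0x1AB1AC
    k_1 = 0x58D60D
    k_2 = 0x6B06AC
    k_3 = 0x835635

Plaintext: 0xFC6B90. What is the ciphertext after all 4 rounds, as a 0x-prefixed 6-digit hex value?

0x8CF345

s_0 = plaintext = 0xFC6B90
s_1 = Round(s_0, k_0) = 0xAFAD2E
s_2 = Round(s_1, k_1) = 0xE25CFB
s_3 = Round(s_2, k_2) = 0xD8C16E
s_4 = Round(s_3, k_3) = 0x8CF345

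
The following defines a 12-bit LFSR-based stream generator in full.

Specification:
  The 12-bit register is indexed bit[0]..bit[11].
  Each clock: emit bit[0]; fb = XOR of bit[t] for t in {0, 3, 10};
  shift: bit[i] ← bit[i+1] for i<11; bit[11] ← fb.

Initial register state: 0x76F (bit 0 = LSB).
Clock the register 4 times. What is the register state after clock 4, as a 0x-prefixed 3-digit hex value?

reg_0 = 0x76F
clock 1: out=1, reg = 0xBB7
clock 2: out=1, reg = 0xDDB
clock 3: out=1, reg = 0xEED
clock 4: out=1, reg = 0xF76

0xF76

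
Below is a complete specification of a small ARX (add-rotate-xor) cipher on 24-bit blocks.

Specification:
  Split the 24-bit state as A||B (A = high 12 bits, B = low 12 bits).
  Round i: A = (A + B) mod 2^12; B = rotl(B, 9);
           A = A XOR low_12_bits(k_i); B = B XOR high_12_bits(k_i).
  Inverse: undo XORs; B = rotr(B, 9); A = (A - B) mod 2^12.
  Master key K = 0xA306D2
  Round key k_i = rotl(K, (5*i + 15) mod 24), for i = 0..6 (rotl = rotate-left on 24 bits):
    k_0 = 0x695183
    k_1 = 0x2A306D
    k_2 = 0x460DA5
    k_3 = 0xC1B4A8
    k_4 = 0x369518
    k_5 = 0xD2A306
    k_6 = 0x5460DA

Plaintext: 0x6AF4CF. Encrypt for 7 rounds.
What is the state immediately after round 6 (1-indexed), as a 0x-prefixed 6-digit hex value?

0x328117

s_0 = plaintext = 0x6AF4CF
s_1 = Round(s_0, k_0) = 0xAFD80C
s_2 = Round(s_1, k_1) = 0x364BA2
s_3 = Round(s_2, k_2) = 0x2A3114
s_4 = Round(s_3, k_3) = 0x71F439
s_5 = Round(s_4, k_4) = 0xE401EE
s_6 = Round(s_5, k_5) = 0x328117
s_7 = Round(s_6, k_6) = 0x4E5B64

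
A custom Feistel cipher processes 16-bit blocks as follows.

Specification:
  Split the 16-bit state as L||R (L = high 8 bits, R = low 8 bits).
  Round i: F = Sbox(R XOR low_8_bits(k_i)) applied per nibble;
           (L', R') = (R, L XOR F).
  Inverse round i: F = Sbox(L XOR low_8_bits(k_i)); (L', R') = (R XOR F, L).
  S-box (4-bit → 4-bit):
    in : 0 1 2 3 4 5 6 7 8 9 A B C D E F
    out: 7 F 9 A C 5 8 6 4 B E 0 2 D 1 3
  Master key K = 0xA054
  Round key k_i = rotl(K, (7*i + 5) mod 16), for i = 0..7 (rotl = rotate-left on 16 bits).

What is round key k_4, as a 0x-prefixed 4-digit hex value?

0x40A9

K = 0xA054
k_0 = rotl(K, (7*0+5) mod 16) = rotl(K, 5) = 0x0A94
k_1 = rotl(K, (7*1+5) mod 16) = rotl(K, 12) = 0x4A05
k_2 = rotl(K, (7*2+5) mod 16) = rotl(K, 3) = 0x02A5
k_3 = rotl(K, (7*3+5) mod 16) = rotl(K, 10) = 0x5281
k_4 = rotl(K, (7*4+5) mod 16) = rotl(K, 1) = 0x40A9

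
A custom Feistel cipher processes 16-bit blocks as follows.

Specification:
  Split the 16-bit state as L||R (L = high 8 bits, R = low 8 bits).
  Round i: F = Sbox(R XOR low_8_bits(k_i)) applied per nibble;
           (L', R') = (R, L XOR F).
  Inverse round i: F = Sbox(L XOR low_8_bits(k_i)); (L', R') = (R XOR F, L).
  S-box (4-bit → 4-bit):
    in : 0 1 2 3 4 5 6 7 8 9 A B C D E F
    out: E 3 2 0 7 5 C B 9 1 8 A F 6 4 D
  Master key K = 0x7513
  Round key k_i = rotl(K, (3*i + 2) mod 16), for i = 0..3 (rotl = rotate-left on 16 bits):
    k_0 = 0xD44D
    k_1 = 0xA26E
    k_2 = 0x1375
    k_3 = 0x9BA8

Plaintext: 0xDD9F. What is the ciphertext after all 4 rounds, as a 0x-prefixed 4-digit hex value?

s_0 = plaintext = 0xDD9F
s_1 = Round(s_0, k_0) = 0x9FBF
s_2 = Round(s_1, k_1) = 0xBFFC
s_3 = Round(s_2, k_2) = 0xFC2E
s_4 = Round(s_3, k_3) = 0x2E60

0x2E60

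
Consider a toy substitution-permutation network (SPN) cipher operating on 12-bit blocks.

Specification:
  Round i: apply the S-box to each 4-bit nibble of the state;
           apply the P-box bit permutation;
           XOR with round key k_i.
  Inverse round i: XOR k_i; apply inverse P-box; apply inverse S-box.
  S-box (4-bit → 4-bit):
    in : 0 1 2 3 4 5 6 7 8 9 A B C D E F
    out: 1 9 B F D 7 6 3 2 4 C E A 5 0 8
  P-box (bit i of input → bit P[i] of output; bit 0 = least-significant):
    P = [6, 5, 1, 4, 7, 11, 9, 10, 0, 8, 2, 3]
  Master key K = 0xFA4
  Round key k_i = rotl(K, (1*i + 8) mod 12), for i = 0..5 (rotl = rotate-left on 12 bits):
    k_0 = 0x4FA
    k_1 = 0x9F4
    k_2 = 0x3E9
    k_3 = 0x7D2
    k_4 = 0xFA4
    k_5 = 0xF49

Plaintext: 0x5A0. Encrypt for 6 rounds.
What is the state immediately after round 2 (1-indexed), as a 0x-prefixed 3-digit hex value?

s_0 = plaintext = 0x5A0
s_1 = Round(s_0, k_0) = 0x3BF
s_2 = Round(s_1, k_1) = 0x6E9
s_3 = Round(s_2, k_2) = 0x2EF
s_4 = Round(s_3, k_3) = 0x6CB
s_5 = Round(s_4, k_4) = 0x292
s_6 = Round(s_5, k_5) = 0xC30

0x6E9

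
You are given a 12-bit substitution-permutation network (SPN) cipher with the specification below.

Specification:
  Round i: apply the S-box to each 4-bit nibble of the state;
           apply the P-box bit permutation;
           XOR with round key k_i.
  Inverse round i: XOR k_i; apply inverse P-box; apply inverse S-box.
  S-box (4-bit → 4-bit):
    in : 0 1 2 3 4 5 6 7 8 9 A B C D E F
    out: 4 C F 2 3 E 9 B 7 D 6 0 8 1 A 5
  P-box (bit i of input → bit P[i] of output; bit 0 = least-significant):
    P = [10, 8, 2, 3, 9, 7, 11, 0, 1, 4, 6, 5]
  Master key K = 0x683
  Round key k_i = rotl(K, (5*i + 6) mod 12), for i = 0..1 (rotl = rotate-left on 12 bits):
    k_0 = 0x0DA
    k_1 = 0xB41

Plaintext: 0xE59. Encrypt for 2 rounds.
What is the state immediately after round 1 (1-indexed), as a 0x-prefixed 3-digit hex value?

s_0 = plaintext = 0xE59
s_1 = Round(s_0, k_0) = 0xC67
s_2 = Round(s_1, k_1) = 0xC68

0xC67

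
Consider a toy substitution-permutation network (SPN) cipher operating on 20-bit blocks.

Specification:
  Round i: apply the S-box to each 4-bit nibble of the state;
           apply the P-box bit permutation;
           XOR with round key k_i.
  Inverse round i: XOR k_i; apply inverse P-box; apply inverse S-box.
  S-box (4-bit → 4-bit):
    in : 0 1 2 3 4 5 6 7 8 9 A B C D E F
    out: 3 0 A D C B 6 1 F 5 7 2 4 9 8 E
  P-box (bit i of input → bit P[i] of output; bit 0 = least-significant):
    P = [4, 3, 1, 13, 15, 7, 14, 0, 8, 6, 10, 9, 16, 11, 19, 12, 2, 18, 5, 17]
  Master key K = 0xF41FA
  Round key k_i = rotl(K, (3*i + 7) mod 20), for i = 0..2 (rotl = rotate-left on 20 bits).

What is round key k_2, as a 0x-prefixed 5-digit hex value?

0xF5E83

K = 0xF41FA
k_0 = rotl(K, (3*0+7) mod 20) = rotl(K, 7) = 0x0FD7A
k_1 = rotl(K, (3*1+7) mod 20) = rotl(K, 10) = 0x7EBD0
k_2 = rotl(K, (3*2+7) mod 20) = rotl(K, 13) = 0xF5E83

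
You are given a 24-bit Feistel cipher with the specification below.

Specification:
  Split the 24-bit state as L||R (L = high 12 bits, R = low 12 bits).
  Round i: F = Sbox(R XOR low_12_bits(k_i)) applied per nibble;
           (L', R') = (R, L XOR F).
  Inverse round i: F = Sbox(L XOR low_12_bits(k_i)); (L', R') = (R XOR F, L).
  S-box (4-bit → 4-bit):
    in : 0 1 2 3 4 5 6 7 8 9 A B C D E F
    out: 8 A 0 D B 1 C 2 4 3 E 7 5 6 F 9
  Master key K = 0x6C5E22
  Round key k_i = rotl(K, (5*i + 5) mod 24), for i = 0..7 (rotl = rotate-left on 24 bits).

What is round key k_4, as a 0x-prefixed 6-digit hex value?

0xD8BC44

K = 0x6C5E22
k_0 = rotl(K, (5*0+5) mod 24) = rotl(K, 5) = 0x8BC44D
k_1 = rotl(K, (5*1+5) mod 24) = rotl(K, 10) = 0x7889B1
k_2 = rotl(K, (5*2+5) mod 24) = rotl(K, 15) = 0x11362F
k_3 = rotl(K, (5*3+5) mod 24) = rotl(K, 20) = 0x26C5E2
k_4 = rotl(K, (5*4+5) mod 24) = rotl(K, 1) = 0xD8BC44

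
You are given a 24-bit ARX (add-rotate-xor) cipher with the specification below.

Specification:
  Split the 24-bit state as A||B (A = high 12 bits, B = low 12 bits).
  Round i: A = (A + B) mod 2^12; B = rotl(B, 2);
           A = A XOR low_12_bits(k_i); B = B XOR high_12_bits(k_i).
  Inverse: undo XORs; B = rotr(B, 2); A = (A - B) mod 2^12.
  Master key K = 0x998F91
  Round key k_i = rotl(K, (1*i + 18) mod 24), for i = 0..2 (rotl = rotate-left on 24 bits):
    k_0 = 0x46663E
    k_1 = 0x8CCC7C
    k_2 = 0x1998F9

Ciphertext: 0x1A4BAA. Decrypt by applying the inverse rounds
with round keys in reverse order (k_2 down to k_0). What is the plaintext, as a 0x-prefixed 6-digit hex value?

s_0 = ciphertext = 0x1A4BAA
s_1 = InvRound(s_0, k_2) = 0xAD1E8C
s_2 = InvRound(s_1, k_1) = 0x51D190
s_3 = InvRound(s_2, k_0) = 0x9A697D

0x9A697D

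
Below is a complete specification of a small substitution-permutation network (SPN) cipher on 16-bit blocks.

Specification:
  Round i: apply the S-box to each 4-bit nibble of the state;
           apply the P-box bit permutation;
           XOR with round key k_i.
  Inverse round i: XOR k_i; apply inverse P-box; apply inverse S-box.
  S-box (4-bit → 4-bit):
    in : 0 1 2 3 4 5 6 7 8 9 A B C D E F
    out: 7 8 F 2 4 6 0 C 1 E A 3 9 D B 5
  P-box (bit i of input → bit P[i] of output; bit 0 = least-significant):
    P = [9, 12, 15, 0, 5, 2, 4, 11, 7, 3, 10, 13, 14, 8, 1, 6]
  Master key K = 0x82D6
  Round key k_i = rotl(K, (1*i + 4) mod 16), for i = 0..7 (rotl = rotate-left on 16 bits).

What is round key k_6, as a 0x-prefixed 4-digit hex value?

0x5A0B

K = 0x82D6
k_0 = rotl(K, (1*0+4) mod 16) = rotl(K, 4) = 0x2D68
k_1 = rotl(K, (1*1+4) mod 16) = rotl(K, 5) = 0x5AD0
k_2 = rotl(K, (1*2+4) mod 16) = rotl(K, 6) = 0xB5A0
k_3 = rotl(K, (1*3+4) mod 16) = rotl(K, 7) = 0x6B41
k_4 = rotl(K, (1*4+4) mod 16) = rotl(K, 8) = 0xD682
k_5 = rotl(K, (1*5+4) mod 16) = rotl(K, 9) = 0xAD05
k_6 = rotl(K, (1*6+4) mod 16) = rotl(K, 10) = 0x5A0B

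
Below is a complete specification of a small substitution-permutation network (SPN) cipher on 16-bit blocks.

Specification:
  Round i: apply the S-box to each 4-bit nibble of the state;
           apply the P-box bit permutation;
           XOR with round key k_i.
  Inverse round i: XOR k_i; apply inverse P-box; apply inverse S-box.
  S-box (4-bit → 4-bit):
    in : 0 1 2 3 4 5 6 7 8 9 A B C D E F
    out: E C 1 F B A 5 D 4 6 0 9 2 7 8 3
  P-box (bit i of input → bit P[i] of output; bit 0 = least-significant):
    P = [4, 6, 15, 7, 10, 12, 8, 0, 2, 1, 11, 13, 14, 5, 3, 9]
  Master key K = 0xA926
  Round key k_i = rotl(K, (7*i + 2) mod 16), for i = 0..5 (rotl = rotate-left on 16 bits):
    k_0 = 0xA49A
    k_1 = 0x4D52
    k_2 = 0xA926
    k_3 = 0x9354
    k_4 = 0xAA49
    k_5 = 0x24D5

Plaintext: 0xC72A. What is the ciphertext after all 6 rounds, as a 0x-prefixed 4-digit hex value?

0xE99B

s_0 = plaintext = 0xC72A
s_1 = Round(s_0, k_0) = 0x88BE
s_2 = Round(s_1, k_1) = 0x41DB
s_3 = Round(s_2, k_2) = 0xD696
s_4 = Round(s_3, k_3) = 0x4A68
s_5 = Round(s_4, k_4) = 0x6D69
s_6 = Round(s_5, k_5) = 0xE99B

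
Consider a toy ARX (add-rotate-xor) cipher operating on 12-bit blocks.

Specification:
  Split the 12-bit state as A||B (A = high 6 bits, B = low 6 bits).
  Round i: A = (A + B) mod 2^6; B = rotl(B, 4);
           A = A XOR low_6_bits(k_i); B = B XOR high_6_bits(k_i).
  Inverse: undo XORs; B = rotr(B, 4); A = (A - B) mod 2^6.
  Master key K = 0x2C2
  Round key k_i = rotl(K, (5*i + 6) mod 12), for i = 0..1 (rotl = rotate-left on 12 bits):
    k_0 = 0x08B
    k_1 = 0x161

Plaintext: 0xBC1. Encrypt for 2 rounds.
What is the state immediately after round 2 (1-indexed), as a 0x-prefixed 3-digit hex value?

0xB21

s_0 = plaintext = 0xBC1
s_1 = Round(s_0, k_0) = 0xED2
s_2 = Round(s_1, k_1) = 0xB21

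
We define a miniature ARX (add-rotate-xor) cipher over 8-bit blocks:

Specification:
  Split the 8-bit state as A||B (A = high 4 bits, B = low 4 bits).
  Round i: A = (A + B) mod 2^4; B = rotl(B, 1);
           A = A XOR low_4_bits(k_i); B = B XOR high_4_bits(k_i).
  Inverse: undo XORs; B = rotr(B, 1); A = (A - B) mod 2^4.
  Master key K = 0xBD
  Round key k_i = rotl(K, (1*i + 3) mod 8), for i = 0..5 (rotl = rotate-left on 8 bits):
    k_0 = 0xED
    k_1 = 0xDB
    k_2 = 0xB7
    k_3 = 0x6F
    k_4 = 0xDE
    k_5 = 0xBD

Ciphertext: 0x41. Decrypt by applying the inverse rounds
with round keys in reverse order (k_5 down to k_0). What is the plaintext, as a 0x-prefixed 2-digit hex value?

s_0 = ciphertext = 0x41
s_1 = InvRound(s_0, k_5) = 0x45
s_2 = InvRound(s_1, k_4) = 0x64
s_3 = InvRound(s_2, k_3) = 0x81
s_4 = InvRound(s_3, k_2) = 0xA5
s_5 = InvRound(s_4, k_1) = 0xD4
s_6 = InvRound(s_5, k_0) = 0xB5

0xB5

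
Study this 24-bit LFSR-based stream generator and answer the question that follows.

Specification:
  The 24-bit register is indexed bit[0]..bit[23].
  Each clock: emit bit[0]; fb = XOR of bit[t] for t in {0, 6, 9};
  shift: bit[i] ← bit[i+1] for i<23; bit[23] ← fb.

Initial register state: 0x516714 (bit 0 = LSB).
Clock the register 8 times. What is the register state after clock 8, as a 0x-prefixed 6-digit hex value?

0x3B5167

reg_0 = 0x516714
clock 1: out=0, reg = 0xA8B38A
clock 2: out=0, reg = 0xD459C5
clock 3: out=1, reg = 0x6A2CE2
clock 4: out=0, reg = 0xB51671
clock 5: out=1, reg = 0xDA8B38
clock 6: out=0, reg = 0xED459C
clock 7: out=0, reg = 0x76A2CE
clock 8: out=0, reg = 0x3B5167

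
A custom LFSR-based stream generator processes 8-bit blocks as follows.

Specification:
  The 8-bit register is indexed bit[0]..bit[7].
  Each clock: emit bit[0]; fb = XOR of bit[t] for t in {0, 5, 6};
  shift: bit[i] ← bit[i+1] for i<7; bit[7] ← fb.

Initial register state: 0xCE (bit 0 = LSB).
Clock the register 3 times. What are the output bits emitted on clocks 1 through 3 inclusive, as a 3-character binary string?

reg_0 = 0xCE
clock 1: out=0, reg = 0xE7
clock 2: out=1, reg = 0xF3
clock 3: out=1, reg = 0xF9

011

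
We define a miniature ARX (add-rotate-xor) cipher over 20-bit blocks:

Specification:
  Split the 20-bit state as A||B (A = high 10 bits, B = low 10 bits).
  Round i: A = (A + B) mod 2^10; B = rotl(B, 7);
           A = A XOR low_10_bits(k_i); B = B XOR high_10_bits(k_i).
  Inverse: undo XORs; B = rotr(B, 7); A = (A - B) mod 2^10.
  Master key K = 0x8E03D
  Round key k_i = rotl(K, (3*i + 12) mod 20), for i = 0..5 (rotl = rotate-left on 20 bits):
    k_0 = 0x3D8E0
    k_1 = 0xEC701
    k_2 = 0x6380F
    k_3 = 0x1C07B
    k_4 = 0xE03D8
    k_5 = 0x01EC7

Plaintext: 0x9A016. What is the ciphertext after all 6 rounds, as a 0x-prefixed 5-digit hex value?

0x61319

s_0 = plaintext = 0x9A016
s_1 = Round(s_0, k_0) = 0xA7BF4
s_2 = Round(s_1, k_1) = 0x64DCF
s_3 = Round(s_2, k_2) = 0xDB637
s_4 = Round(s_3, k_3) = 0x77FB6
s_5 = Round(s_4, k_4) = 0x934F6
s_6 = Round(s_5, k_5) = 0x61319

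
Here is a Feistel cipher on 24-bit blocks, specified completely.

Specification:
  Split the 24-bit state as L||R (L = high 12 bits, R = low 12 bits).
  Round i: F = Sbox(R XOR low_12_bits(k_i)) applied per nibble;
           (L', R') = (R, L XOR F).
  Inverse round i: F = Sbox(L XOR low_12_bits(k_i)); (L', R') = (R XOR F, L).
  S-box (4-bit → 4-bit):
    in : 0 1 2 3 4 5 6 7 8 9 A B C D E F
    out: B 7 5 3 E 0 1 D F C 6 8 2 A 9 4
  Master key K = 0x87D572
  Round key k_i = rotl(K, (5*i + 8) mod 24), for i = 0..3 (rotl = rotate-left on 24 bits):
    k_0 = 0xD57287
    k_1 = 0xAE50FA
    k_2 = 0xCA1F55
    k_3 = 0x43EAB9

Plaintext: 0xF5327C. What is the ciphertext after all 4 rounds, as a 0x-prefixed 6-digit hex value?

0x7926B3

s_0 = plaintext = 0xF5327C
s_1 = Round(s_0, k_0) = 0x27C41B
s_2 = Round(s_1, k_1) = 0x41BCEB
s_3 = Round(s_2, k_2) = 0xCEB792
s_4 = Round(s_3, k_3) = 0x7926B3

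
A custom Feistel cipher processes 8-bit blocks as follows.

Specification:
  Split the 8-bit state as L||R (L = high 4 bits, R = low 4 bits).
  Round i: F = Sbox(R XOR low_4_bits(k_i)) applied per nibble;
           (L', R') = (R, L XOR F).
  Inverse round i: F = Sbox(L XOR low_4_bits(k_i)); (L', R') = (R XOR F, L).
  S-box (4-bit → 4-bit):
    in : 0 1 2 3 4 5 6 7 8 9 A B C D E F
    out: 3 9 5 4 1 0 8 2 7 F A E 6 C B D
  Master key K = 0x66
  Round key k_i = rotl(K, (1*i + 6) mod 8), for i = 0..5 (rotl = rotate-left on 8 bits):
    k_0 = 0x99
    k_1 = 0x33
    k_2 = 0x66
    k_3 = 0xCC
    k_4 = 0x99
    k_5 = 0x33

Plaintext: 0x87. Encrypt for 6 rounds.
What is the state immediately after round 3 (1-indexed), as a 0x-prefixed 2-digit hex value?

s_0 = plaintext = 0x87
s_1 = Round(s_0, k_0) = 0x73
s_2 = Round(s_1, k_1) = 0x34
s_3 = Round(s_2, k_2) = 0x46
s_4 = Round(s_3, k_3) = 0x6E
s_5 = Round(s_4, k_4) = 0xE4
s_6 = Round(s_5, k_5) = 0x4C

0x46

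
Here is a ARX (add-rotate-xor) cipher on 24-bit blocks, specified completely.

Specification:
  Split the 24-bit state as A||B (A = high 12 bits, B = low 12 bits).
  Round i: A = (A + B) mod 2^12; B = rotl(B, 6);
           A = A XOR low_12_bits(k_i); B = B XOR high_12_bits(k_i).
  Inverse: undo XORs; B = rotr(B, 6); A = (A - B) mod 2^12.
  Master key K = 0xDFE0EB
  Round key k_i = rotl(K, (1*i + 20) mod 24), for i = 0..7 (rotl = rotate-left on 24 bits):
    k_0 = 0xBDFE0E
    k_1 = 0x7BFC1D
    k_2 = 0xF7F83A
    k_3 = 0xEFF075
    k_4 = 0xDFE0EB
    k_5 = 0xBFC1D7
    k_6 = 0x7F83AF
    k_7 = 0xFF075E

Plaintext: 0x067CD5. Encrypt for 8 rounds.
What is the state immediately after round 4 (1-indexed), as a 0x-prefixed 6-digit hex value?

0x00AD87

s_0 = plaintext = 0x067CD5
s_1 = Round(s_0, k_0) = 0x332EAC
s_2 = Round(s_1, k_1) = 0xDC3C85
s_3 = Round(s_2, k_2) = 0x272E0D
s_4 = Round(s_3, k_3) = 0x00AD87
s_5 = Round(s_4, k_4) = 0xD7AC08
s_6 = Round(s_5, k_5) = 0x8559CC
s_7 = Round(s_6, k_6) = 0x18E4DF
s_8 = Round(s_7, k_7) = 0x133823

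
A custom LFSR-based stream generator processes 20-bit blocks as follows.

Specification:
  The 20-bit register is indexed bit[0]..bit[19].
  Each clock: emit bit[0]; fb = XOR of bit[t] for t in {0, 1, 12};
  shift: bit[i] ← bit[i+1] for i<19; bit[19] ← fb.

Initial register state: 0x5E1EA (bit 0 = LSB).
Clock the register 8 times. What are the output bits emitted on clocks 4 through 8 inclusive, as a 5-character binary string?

10111

reg_0 = 0x5E1EA
clock 1: out=0, reg = 0xAF0F5
clock 2: out=1, reg = 0x5787A
clock 3: out=0, reg = 0x2BC3D
clock 4: out=1, reg = 0x15E1E
clock 5: out=0, reg = 0x0AF0F
clock 6: out=1, reg = 0x05787
clock 7: out=1, reg = 0x82BC3
clock 8: out=1, reg = 0x415E1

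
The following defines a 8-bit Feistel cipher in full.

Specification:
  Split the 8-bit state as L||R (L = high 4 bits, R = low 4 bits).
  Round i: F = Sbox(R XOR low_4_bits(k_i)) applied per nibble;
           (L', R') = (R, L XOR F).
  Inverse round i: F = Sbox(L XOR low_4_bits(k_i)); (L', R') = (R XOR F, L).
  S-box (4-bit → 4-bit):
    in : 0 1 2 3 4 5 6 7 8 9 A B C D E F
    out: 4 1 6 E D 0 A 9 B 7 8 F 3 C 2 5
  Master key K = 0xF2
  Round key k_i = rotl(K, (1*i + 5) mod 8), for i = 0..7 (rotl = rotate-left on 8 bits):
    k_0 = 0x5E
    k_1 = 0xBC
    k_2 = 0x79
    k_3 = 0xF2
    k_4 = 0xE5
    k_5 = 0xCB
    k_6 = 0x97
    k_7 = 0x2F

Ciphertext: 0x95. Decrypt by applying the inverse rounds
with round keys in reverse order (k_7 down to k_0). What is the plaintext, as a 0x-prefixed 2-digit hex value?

s_0 = ciphertext = 0x95
s_1 = InvRound(s_0, k_7) = 0xF9
s_2 = InvRound(s_1, k_6) = 0x2F
s_3 = InvRound(s_2, k_5) = 0x82
s_4 = InvRound(s_3, k_4) = 0xE8
s_5 = InvRound(s_4, k_3) = 0xBE
s_6 = InvRound(s_5, k_2) = 0x8B
s_7 = InvRound(s_6, k_1) = 0x68
s_8 = InvRound(s_7, k_0) = 0x36

0x36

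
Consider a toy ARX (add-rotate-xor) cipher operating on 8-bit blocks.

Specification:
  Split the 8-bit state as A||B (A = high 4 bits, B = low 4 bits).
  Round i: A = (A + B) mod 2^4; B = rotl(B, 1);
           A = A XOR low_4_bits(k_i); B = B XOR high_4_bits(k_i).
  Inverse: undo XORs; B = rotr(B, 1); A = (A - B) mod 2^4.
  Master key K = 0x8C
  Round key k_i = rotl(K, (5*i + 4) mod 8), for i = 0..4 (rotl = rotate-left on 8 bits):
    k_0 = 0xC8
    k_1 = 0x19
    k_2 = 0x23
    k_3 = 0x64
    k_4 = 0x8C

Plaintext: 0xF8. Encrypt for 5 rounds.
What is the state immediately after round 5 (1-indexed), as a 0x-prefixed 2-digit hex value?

0x39

s_0 = plaintext = 0xF8
s_1 = Round(s_0, k_0) = 0xFD
s_2 = Round(s_1, k_1) = 0x5A
s_3 = Round(s_2, k_2) = 0xC7
s_4 = Round(s_3, k_3) = 0x78
s_5 = Round(s_4, k_4) = 0x39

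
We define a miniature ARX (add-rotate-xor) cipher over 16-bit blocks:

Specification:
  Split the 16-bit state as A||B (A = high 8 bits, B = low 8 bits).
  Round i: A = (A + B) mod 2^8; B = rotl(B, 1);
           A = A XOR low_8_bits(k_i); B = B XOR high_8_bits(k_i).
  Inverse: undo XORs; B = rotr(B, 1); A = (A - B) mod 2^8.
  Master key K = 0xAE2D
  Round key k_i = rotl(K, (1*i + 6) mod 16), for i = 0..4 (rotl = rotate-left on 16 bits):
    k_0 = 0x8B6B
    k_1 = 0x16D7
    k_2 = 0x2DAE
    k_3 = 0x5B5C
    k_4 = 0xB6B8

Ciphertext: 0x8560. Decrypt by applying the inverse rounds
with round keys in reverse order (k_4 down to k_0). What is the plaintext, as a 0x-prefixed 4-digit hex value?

s_0 = ciphertext = 0x8560
s_1 = InvRound(s_0, k_4) = 0xD26B
s_2 = InvRound(s_1, k_3) = 0x7618
s_3 = InvRound(s_2, k_2) = 0x3E9A
s_4 = InvRound(s_3, k_1) = 0xA346
s_5 = InvRound(s_4, k_0) = 0xE2E6

0xE2E6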